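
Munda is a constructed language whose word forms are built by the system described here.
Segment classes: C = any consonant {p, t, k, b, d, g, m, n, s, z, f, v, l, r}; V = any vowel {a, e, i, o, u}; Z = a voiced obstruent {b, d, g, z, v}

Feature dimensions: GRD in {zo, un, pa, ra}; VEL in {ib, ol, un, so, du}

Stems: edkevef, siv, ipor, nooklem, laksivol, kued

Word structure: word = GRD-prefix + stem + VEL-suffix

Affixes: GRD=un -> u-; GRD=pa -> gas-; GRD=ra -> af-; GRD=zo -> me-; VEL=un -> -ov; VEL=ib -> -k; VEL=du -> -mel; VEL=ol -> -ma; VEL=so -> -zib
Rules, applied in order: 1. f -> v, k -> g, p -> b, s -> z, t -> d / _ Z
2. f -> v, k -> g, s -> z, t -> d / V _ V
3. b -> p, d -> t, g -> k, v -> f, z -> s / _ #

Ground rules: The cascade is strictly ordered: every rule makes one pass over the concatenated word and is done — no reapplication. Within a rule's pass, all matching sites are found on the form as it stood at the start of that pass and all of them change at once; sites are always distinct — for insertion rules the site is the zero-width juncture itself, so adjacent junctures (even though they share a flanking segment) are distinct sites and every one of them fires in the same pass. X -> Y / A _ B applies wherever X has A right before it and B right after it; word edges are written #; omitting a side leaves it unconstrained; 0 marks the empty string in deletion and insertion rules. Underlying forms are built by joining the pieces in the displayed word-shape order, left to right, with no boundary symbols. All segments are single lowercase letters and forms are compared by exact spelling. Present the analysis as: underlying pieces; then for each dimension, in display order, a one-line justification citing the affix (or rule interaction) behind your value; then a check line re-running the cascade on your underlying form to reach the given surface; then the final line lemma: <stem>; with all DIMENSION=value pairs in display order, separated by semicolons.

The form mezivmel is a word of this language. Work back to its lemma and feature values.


underlying: me-siv-mel
GRD=zo - signalled by the affix me-
VEL=du - signalled by the affix -mel
check: mesivmel -> mesivmel -> mezivmel -> mezivmel
lemma: siv; GRD=zo; VEL=du


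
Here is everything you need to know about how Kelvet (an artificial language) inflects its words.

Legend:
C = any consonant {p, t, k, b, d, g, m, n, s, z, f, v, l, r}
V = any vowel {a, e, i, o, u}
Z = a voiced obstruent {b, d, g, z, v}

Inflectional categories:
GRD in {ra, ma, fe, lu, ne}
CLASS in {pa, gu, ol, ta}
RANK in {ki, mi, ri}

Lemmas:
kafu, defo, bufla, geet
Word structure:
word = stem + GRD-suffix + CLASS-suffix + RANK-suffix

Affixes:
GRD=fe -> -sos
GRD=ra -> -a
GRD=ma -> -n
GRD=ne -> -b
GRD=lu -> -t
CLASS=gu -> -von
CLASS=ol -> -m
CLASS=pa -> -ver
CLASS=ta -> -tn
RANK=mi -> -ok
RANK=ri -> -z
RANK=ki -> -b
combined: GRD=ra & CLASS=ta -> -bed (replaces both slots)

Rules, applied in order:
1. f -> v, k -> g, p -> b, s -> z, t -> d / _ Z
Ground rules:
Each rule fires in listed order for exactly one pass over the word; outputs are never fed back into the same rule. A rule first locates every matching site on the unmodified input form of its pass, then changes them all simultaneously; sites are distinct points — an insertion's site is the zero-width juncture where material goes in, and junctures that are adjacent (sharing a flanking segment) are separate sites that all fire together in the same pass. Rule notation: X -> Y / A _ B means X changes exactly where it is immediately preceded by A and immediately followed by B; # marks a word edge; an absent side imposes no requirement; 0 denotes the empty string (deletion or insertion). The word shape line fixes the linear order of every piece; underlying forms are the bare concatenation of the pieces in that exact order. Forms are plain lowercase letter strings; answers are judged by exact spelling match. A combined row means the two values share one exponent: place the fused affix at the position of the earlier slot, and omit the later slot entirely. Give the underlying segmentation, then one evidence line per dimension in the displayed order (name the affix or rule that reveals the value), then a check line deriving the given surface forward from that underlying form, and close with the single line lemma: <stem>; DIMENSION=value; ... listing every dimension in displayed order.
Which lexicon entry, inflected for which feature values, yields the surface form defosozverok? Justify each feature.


underlying: defo-sos-ver-ok
GRD=fe - signalled by the affix -sos
CLASS=pa - signalled by the affix -ver
RANK=mi - signalled by the affix -ok
check: defososverok -> defosozverok
lemma: defo; GRD=fe; CLASS=pa; RANK=mi


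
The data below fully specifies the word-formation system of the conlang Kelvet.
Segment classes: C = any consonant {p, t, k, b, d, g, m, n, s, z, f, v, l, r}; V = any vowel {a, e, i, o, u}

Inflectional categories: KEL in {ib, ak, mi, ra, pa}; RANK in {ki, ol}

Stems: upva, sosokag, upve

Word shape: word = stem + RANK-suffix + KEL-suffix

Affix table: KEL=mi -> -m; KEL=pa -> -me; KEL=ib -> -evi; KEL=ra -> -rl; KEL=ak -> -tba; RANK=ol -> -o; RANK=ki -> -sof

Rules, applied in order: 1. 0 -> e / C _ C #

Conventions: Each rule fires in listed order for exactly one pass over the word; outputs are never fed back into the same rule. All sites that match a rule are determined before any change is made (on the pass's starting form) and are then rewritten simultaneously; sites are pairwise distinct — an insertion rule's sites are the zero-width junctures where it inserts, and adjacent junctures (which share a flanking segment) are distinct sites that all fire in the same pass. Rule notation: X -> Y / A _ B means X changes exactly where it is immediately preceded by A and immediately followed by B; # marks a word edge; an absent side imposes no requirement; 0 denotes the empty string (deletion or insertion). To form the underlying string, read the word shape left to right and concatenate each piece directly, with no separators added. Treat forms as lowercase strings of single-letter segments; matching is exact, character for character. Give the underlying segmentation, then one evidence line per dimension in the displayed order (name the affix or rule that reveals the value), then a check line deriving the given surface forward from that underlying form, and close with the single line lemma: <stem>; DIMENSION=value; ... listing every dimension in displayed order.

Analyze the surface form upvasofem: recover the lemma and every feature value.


underlying: upva-sof-m
KEL=mi - signalled by the affix -m
RANK=ki - signalled by the affix -sof
check: upvasofm -> upvasofem
lemma: upva; KEL=mi; RANK=ki


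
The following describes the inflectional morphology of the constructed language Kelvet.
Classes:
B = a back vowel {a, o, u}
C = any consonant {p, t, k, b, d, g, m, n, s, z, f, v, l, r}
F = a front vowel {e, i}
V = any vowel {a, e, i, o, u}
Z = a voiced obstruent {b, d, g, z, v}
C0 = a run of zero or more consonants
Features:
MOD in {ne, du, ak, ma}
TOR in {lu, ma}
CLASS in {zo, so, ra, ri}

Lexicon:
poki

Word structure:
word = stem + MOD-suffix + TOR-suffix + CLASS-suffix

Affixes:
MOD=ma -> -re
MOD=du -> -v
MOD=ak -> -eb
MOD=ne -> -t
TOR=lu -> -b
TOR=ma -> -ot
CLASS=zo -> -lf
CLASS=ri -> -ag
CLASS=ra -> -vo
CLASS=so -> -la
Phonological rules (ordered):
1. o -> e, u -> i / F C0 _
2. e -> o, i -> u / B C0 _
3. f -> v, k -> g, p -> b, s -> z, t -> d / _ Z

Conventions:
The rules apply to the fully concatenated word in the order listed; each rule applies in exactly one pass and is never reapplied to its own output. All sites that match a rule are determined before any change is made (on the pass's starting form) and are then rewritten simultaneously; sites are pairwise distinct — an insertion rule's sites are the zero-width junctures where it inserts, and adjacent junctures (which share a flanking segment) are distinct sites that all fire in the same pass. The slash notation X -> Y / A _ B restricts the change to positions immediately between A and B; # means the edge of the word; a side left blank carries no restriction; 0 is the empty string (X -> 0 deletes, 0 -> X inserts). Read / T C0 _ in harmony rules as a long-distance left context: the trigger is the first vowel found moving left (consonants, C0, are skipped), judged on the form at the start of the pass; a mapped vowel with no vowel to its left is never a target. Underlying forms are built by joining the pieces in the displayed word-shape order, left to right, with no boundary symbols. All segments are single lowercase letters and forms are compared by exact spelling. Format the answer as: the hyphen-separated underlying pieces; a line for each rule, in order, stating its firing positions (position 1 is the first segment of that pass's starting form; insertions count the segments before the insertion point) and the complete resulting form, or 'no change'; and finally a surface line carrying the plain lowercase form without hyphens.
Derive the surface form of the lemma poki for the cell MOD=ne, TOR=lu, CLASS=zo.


underlying: poki-t-b-lf
1. o -> e, u -> i / F C0 _: no change
2. e -> o, i -> u / B C0 _: fires at position(s) 4: pokutblf
3. f -> v, k -> g, p -> b, s -> z, t -> d / _ Z: fires at position(s) 5: pokudblf
surface: pokudblf


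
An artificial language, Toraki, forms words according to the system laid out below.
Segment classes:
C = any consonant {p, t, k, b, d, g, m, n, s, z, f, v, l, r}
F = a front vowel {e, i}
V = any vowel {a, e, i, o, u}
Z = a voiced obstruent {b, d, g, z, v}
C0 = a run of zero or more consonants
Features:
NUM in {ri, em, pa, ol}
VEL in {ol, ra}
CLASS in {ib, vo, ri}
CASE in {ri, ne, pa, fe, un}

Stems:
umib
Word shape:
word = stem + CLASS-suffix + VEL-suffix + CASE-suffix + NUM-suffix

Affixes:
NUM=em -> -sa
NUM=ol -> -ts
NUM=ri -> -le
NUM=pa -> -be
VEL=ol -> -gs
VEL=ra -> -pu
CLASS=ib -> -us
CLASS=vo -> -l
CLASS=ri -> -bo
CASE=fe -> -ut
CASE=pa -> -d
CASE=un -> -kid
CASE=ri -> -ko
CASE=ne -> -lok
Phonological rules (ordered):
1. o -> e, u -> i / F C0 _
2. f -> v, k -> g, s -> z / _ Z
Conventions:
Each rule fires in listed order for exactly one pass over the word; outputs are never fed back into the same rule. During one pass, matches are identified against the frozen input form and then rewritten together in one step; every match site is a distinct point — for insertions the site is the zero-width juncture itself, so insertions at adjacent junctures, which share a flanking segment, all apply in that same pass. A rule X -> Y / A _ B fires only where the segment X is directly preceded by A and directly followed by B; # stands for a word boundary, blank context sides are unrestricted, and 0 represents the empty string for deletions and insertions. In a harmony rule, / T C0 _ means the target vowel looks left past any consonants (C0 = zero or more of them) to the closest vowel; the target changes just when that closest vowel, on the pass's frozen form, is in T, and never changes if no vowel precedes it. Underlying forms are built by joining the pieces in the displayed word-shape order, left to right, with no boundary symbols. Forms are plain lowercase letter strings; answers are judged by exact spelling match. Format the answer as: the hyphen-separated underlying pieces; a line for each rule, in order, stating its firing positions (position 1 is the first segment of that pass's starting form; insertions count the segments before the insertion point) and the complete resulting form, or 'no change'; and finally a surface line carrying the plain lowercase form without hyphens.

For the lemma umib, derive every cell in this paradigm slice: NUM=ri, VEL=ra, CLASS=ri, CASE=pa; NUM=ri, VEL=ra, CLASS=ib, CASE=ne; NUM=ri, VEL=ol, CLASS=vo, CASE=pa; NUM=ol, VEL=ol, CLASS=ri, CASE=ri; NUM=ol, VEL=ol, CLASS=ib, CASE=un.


cell NUM=ri, VEL=ra, CLASS=ri, CASE=pa:
underlying: umib-bo-pu-d-le
1. o -> e, u -> i / F C0 _: fires at position(s) 6: umibbepudle
2. f -> v, k -> g, s -> z / _ Z: no change
surface: umibbepudle

cell NUM=ri, VEL=ra, CLASS=ib, CASE=ne:
underlying: umib-us-pu-lok-le
1. o -> e, u -> i / F C0 _: fires at position(s) 5: umibispulokle
2. f -> v, k -> g, s -> z / _ Z: no change
surface: umibispulokle

cell NUM=ri, VEL=ol, CLASS=vo, CASE=pa:
underlying: umib-l-gs-d-le
1. o -> e, u -> i / F C0 _: no change
2. f -> v, k -> g, s -> z / _ Z: fires at position(s) 7: umiblgzdle
surface: umiblgzdle

cell NUM=ol, VEL=ol, CLASS=ri, CASE=ri:
underlying: umib-bo-gs-ko-ts
1. o -> e, u -> i / F C0 _: fires at position(s) 6: umibbegskots
2. f -> v, k -> g, s -> z / _ Z: no change
surface: umibbegskots

cell NUM=ol, VEL=ol, CLASS=ib, CASE=un:
underlying: umib-us-gs-kid-ts
1. o -> e, u -> i / F C0 _: fires at position(s) 5: umibisgskidts
2. f -> v, k -> g, s -> z / _ Z: fires at position(s) 6: umibizgskidts
surface: umibizgskidts


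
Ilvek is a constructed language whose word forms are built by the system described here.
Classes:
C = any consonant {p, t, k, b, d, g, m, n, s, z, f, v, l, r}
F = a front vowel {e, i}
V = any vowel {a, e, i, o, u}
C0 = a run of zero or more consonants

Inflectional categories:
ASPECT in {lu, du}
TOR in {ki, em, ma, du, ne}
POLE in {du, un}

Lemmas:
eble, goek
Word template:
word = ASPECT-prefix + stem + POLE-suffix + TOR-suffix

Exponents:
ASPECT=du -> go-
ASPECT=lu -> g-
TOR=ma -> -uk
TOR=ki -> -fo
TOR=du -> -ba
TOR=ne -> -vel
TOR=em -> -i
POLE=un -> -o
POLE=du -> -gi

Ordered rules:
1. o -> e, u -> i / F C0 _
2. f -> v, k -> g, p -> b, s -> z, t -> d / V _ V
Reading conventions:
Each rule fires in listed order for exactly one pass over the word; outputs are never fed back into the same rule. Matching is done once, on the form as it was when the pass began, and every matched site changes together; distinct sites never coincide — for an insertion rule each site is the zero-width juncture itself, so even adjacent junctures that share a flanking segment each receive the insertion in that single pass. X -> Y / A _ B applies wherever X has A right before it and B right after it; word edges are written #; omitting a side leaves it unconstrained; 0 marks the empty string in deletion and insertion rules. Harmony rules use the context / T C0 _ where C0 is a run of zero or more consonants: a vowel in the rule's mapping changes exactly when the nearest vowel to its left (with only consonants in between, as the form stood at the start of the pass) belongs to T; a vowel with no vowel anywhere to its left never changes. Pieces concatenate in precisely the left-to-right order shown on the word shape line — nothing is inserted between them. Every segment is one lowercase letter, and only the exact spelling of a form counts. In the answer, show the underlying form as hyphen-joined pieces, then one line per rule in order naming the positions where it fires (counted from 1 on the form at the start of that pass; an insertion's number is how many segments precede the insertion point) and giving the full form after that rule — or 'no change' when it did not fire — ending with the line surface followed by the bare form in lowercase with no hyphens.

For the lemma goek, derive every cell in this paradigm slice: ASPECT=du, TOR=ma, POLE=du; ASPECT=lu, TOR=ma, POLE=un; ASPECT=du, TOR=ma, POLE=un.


cell ASPECT=du, TOR=ma, POLE=du:
underlying: go-goek-gi-uk
1. o -> e, u -> i / F C0 _: fires at position(s) 9: gogoekgiik
2. f -> v, k -> g, p -> b, s -> z, t -> d / V _ V: no change
surface: gogoekgiik

cell ASPECT=lu, TOR=ma, POLE=un:
underlying: g-goek-o-uk
1. o -> e, u -> i / F C0 _: fires at position(s) 6: ggoekeuk
2. f -> v, k -> g, p -> b, s -> z, t -> d / V _ V: fires at position(s) 5: ggoegeuk
surface: ggoegeuk

cell ASPECT=du, TOR=ma, POLE=un:
underlying: go-goek-o-uk
1. o -> e, u -> i / F C0 _: fires at position(s) 7: gogoekeuk
2. f -> v, k -> g, p -> b, s -> z, t -> d / V _ V: fires at position(s) 6: gogoegeuk
surface: gogoegeuk


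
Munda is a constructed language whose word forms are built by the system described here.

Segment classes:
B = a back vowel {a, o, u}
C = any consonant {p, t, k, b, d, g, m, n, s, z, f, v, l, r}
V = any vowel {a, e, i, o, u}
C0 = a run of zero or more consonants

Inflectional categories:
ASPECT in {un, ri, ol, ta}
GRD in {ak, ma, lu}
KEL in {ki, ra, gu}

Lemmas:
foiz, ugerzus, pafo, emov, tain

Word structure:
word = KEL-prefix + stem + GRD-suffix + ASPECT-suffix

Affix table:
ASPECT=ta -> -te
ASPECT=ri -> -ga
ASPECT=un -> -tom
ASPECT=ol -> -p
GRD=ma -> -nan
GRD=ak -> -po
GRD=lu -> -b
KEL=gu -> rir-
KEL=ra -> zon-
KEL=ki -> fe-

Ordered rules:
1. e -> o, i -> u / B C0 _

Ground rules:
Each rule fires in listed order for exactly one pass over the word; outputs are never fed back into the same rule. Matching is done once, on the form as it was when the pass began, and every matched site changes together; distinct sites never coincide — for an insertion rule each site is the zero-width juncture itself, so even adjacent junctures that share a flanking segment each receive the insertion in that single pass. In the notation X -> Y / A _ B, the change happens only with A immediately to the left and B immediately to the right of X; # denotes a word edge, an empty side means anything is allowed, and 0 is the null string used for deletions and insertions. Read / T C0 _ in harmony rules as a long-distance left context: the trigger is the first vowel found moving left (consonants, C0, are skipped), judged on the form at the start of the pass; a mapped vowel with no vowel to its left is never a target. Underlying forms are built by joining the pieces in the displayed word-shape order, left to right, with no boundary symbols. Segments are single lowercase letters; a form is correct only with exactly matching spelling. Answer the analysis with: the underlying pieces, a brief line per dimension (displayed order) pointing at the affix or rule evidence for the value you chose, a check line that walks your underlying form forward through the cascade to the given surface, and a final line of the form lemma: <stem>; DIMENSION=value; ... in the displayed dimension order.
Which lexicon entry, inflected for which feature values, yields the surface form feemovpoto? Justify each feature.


underlying: fe-emov-po-te
ASPECT=ta - signalled by the affix -te
GRD=ak - signalled by the affix -po
KEL=ki - signalled by the affix fe-
check: feemovpote -> feemovpoto
lemma: emov; ASPECT=ta; GRD=ak; KEL=ki


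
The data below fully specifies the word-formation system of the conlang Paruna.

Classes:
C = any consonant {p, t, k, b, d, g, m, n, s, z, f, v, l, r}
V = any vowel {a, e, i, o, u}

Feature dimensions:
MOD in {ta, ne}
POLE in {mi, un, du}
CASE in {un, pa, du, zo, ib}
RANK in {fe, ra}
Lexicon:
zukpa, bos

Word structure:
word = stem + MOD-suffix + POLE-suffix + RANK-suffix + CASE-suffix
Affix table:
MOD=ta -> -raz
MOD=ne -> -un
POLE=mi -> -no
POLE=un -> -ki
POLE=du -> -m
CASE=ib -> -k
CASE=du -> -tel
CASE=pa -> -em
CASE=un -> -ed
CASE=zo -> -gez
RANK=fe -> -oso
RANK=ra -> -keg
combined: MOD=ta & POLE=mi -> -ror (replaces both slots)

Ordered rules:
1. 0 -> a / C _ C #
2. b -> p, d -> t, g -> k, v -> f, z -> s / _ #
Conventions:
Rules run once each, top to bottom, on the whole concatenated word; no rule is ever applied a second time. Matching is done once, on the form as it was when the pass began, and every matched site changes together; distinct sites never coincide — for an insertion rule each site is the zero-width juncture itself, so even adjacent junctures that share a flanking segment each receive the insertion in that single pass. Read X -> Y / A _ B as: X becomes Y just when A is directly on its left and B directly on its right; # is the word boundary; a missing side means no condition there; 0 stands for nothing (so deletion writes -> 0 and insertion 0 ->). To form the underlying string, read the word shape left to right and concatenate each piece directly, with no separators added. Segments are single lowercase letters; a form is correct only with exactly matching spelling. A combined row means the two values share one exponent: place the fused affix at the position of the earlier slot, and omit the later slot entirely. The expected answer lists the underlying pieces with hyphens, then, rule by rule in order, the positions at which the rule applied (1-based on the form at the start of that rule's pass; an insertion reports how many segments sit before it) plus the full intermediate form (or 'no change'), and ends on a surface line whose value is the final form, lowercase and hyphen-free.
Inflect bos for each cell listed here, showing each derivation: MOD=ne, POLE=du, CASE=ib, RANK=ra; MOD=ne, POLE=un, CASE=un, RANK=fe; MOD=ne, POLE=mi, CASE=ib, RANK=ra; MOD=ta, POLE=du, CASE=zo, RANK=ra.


cell MOD=ne, POLE=du, CASE=ib, RANK=ra:
underlying: bos-un-m-keg-k
1. 0 -> a / C _ C #: inserts after position(s) 9: bosunmkegak
2. b -> p, d -> t, g -> k, v -> f, z -> s / _ #: no change
surface: bosunmkegak

cell MOD=ne, POLE=un, CASE=un, RANK=fe:
underlying: bos-un-ki-oso-ed
1. 0 -> a / C _ C #: no change
2. b -> p, d -> t, g -> k, v -> f, z -> s / _ #: fires at position(s) 12: bosunkiosoet
surface: bosunkiosoet

cell MOD=ne, POLE=mi, CASE=ib, RANK=ra:
underlying: bos-un-no-keg-k
1. 0 -> a / C _ C #: inserts after position(s) 10: bosunnokegak
2. b -> p, d -> t, g -> k, v -> f, z -> s / _ #: no change
surface: bosunnokegak

cell MOD=ta, POLE=du, CASE=zo, RANK=ra:
underlying: bos-raz-m-keg-gez
1. 0 -> a / C _ C #: no change
2. b -> p, d -> t, g -> k, v -> f, z -> s / _ #: fires at position(s) 13: bosrazmkegges
surface: bosrazmkegges


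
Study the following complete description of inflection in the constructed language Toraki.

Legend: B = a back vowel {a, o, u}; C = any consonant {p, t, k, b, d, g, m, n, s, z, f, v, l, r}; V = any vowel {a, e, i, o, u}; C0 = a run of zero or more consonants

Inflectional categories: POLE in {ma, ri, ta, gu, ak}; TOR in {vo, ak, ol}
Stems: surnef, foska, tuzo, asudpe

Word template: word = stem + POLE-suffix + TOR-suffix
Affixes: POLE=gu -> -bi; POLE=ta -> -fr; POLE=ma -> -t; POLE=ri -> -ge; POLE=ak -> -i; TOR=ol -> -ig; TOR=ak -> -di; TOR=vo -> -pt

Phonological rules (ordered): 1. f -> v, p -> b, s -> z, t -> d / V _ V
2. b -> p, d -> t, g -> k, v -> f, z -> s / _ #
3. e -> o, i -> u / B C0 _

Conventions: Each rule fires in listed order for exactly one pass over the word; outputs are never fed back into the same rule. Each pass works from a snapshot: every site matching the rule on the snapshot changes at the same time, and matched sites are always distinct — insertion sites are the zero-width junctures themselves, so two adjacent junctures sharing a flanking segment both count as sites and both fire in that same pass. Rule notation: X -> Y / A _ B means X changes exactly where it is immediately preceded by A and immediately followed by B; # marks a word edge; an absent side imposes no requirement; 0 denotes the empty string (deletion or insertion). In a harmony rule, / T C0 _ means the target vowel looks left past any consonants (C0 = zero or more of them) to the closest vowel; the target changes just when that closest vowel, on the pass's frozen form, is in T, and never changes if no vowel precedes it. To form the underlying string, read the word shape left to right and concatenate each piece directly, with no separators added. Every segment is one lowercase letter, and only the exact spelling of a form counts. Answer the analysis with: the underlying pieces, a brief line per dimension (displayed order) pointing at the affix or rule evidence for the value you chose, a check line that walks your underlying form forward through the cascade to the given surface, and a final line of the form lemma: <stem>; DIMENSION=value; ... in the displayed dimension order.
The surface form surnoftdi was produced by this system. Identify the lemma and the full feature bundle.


underlying: surnef-t-di
POLE=ma - signalled by the affix -t
TOR=ak - signalled by the affix -di
check: surneftdi -> surneftdi -> surneftdi -> surnoftdi
lemma: surnef; POLE=ma; TOR=ak


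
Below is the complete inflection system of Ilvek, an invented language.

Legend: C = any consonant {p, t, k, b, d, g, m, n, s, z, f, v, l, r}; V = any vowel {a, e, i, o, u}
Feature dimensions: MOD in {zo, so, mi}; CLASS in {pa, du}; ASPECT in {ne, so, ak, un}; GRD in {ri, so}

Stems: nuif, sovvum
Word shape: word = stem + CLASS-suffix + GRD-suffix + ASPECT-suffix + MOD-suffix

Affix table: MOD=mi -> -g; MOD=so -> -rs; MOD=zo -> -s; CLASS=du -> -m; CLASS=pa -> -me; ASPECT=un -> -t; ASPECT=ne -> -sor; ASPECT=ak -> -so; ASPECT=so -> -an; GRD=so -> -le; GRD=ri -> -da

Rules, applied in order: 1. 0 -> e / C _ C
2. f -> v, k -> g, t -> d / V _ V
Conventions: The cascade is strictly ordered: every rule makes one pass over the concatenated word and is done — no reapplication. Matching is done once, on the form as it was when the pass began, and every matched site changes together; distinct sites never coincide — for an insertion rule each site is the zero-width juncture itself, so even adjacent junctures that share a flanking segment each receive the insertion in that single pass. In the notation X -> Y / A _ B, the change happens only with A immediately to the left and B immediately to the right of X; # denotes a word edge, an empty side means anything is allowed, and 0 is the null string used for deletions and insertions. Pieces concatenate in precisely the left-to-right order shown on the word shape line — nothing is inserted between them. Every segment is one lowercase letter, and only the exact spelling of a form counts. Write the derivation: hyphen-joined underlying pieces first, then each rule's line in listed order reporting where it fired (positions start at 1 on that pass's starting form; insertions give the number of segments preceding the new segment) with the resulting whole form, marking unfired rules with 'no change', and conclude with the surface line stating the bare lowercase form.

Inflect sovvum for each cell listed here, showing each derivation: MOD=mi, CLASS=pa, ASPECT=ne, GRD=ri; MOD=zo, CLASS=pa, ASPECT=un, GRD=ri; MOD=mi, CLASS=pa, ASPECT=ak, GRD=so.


cell MOD=mi, CLASS=pa, ASPECT=ne, GRD=ri:
underlying: sovvum-me-da-sor-g
1. 0 -> e / C _ C: inserts after position(s) 3, 6, 13: sovevumemedasoreg
2. f -> v, k -> g, t -> d / V _ V: no change
surface: sovevumemedasoreg

cell MOD=zo, CLASS=pa, ASPECT=un, GRD=ri:
underlying: sovvum-me-da-t-s
1. 0 -> e / C _ C: inserts after position(s) 3, 6, 11: sovevumemedates
2. f -> v, k -> g, t -> d / V _ V: fires at position(s) 13: sovevumemedades
surface: sovevumemedades

cell MOD=mi, CLASS=pa, ASPECT=ak, GRD=so:
underlying: sovvum-me-le-so-g
1. 0 -> e / C _ C: inserts after position(s) 3, 6: sovevumemelesog
2. f -> v, k -> g, t -> d / V _ V: no change
surface: sovevumemelesog


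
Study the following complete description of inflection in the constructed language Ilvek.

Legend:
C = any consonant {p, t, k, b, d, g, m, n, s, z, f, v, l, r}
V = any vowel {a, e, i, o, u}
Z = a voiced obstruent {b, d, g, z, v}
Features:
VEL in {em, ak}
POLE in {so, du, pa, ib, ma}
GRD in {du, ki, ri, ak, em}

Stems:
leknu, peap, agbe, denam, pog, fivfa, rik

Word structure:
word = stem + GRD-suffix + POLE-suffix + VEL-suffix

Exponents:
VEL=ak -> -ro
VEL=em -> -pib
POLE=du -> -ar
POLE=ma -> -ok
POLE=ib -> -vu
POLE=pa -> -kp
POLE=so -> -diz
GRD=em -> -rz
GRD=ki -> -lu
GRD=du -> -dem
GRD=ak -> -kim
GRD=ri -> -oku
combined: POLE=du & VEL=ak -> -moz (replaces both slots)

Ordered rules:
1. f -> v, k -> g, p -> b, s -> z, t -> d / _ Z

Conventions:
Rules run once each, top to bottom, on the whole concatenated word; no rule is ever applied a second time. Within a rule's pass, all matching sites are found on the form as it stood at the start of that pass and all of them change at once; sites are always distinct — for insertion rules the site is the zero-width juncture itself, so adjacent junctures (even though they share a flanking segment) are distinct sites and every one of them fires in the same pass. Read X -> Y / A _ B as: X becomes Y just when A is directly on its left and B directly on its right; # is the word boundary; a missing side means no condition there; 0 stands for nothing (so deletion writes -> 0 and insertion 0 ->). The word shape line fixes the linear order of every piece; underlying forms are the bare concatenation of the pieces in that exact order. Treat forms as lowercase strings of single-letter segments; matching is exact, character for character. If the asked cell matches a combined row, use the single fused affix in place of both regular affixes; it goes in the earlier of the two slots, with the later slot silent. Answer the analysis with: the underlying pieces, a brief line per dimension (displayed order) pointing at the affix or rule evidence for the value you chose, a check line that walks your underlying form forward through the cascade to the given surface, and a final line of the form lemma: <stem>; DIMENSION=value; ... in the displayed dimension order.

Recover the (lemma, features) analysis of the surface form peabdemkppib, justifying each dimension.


underlying: peap-dem-kp-pib
VEL=em - signalled by the affix -pib
POLE=pa - signalled by the affix -kp
GRD=du - signalled by the affix -dem
check: peapdemkppib -> peabdemkppib
lemma: peap; VEL=em; POLE=pa; GRD=du


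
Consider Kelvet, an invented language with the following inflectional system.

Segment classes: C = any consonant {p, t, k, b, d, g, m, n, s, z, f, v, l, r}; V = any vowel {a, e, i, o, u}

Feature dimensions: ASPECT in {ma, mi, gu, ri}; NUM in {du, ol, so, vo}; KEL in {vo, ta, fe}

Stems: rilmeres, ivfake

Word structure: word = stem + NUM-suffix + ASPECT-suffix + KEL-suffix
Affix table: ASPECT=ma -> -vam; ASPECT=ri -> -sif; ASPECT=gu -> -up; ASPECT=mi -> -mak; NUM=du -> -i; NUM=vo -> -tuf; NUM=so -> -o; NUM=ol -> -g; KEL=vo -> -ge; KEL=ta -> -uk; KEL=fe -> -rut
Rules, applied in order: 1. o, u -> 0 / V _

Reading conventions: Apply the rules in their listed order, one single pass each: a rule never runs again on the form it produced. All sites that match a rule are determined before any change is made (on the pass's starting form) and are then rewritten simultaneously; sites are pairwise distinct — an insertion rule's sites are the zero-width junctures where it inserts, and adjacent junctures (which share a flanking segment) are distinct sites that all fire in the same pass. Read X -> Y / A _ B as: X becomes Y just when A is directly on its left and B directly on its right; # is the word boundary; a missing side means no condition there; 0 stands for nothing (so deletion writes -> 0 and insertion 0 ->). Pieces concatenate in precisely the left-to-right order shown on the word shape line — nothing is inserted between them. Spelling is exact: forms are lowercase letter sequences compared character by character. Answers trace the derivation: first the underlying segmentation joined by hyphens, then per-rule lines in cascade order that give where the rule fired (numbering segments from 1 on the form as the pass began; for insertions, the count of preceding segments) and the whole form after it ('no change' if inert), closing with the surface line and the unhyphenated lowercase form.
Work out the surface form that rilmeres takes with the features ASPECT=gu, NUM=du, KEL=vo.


underlying: rilmeres-i-up-ge
1. o, u -> 0 / V _: fires at position(s) 10: rilmeresipge
surface: rilmeresipge


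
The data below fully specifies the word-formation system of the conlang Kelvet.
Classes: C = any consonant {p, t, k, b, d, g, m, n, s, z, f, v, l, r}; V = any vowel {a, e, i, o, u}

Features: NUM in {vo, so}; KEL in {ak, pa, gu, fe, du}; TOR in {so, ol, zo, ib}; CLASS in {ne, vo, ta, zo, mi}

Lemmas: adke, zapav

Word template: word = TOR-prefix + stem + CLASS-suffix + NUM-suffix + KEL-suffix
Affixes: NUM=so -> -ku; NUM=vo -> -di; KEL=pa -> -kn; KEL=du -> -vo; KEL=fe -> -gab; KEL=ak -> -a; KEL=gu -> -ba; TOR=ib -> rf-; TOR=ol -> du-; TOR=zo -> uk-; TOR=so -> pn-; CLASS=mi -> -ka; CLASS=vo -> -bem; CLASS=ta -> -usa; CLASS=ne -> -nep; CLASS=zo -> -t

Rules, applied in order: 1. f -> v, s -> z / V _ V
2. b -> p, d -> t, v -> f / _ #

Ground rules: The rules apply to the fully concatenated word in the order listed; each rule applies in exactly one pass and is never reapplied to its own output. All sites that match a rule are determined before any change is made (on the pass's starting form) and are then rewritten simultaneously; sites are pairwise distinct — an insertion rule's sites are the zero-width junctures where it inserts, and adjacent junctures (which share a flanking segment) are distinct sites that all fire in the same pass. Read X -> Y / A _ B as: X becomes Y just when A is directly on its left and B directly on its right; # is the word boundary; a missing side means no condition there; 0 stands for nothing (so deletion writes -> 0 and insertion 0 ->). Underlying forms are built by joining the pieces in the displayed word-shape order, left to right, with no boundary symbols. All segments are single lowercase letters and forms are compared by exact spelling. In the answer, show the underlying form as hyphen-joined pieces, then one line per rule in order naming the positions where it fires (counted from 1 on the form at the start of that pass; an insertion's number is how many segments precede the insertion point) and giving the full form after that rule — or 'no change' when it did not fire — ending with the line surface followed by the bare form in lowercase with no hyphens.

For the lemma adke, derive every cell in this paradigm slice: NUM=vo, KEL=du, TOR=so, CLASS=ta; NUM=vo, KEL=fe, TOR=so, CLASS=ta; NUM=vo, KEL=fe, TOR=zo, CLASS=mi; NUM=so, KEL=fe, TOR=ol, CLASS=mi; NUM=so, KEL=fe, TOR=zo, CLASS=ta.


cell NUM=vo, KEL=du, TOR=so, CLASS=ta:
underlying: pn-adke-usa-di-vo
1. f -> v, s -> z / V _ V: fires at position(s) 8: pnadkeuzadivo
2. b -> p, d -> t, v -> f / _ #: no change
surface: pnadkeuzadivo

cell NUM=vo, KEL=fe, TOR=so, CLASS=ta:
underlying: pn-adke-usa-di-gab
1. f -> v, s -> z / V _ V: fires at position(s) 8: pnadkeuzadigab
2. b -> p, d -> t, v -> f / _ #: fires at position(s) 14: pnadkeuzadigap
surface: pnadkeuzadigap

cell NUM=vo, KEL=fe, TOR=zo, CLASS=mi:
underlying: uk-adke-ka-di-gab
1. f -> v, s -> z / V _ V: no change
2. b -> p, d -> t, v -> f / _ #: fires at position(s) 13: ukadkekadigap
surface: ukadkekadigap

cell NUM=so, KEL=fe, TOR=ol, CLASS=mi:
underlying: du-adke-ka-ku-gab
1. f -> v, s -> z / V _ V: no change
2. b -> p, d -> t, v -> f / _ #: fires at position(s) 13: duadkekakugap
surface: duadkekakugap

cell NUM=so, KEL=fe, TOR=zo, CLASS=ta:
underlying: uk-adke-usa-ku-gab
1. f -> v, s -> z / V _ V: fires at position(s) 8: ukadkeuzakugab
2. b -> p, d -> t, v -> f / _ #: fires at position(s) 14: ukadkeuzakugap
surface: ukadkeuzakugap


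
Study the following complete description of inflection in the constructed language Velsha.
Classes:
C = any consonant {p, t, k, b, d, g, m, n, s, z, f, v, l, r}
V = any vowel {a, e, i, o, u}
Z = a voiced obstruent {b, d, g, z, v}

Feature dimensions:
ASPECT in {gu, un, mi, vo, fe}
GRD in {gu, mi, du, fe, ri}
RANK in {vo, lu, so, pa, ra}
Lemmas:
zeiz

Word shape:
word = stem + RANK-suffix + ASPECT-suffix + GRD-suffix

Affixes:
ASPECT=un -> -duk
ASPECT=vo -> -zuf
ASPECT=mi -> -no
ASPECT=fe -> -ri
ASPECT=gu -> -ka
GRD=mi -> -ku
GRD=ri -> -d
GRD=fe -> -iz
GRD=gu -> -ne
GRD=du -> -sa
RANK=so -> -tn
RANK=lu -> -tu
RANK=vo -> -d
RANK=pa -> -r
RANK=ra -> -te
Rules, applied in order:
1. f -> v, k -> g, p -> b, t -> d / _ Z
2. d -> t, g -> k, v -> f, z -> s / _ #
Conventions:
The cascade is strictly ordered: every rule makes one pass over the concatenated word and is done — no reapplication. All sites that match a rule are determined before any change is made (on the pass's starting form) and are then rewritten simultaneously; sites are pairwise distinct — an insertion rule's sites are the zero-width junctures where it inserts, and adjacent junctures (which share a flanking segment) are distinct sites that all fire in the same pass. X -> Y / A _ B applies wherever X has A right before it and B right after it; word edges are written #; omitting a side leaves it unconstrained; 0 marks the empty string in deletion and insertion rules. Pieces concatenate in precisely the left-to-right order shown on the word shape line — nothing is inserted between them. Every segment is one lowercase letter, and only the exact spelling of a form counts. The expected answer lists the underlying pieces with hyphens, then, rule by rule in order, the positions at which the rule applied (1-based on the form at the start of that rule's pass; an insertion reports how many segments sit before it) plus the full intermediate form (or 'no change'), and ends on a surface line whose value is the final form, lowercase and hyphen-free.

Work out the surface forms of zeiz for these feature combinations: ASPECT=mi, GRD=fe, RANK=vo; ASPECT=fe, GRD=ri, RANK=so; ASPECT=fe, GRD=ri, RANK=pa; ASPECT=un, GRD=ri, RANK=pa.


cell ASPECT=mi, GRD=fe, RANK=vo:
underlying: zeiz-d-no-iz
1. f -> v, k -> g, p -> b, t -> d / _ Z: no change
2. d -> t, g -> k, v -> f, z -> s / _ #: fires at position(s) 9: zeizdnois
surface: zeizdnois

cell ASPECT=fe, GRD=ri, RANK=so:
underlying: zeiz-tn-ri-d
1. f -> v, k -> g, p -> b, t -> d / _ Z: no change
2. d -> t, g -> k, v -> f, z -> s / _ #: fires at position(s) 9: zeiztnrit
surface: zeiztnrit

cell ASPECT=fe, GRD=ri, RANK=pa:
underlying: zeiz-r-ri-d
1. f -> v, k -> g, p -> b, t -> d / _ Z: no change
2. d -> t, g -> k, v -> f, z -> s / _ #: fires at position(s) 8: zeizrrit
surface: zeizrrit

cell ASPECT=un, GRD=ri, RANK=pa:
underlying: zeiz-r-duk-d
1. f -> v, k -> g, p -> b, t -> d / _ Z: fires at position(s) 8: zeizrdugd
2. d -> t, g -> k, v -> f, z -> s / _ #: fires at position(s) 9: zeizrdugt
surface: zeizrdugt


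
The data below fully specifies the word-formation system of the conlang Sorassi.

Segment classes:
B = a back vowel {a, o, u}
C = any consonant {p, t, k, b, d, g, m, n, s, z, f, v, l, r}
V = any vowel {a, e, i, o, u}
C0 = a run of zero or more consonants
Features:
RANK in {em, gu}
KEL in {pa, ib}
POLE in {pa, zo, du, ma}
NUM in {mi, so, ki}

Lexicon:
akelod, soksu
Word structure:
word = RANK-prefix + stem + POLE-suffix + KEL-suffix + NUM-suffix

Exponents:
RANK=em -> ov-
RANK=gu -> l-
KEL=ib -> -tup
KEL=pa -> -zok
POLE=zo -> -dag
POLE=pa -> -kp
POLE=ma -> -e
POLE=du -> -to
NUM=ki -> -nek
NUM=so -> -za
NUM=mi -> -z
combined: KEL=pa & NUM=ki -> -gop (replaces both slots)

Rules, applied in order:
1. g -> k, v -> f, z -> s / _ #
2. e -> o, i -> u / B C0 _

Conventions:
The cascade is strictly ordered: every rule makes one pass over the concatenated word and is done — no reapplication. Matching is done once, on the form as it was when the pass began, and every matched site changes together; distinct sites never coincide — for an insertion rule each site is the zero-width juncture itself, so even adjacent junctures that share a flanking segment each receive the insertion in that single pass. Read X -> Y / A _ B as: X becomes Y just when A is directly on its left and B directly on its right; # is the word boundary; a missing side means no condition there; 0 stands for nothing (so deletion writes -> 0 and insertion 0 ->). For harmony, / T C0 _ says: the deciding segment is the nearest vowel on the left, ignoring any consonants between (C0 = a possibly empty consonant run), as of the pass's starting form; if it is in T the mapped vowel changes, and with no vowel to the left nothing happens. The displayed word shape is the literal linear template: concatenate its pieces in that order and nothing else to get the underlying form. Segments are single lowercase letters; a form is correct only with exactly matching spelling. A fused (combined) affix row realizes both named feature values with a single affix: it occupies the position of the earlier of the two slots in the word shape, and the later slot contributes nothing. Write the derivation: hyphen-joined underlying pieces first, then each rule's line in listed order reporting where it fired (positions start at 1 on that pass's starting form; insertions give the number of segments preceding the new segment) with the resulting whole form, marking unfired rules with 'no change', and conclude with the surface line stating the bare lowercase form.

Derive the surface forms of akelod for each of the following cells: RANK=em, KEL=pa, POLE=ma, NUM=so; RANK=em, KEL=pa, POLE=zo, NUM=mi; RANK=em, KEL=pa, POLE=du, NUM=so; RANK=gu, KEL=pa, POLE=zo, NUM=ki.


cell RANK=em, KEL=pa, POLE=ma, NUM=so:
underlying: ov-akelod-e-zok-za
1. g -> k, v -> f, z -> s / _ #: no change
2. e -> o, i -> u / B C0 _: fires at position(s) 5, 9: ovakolodozokza
surface: ovakolodozokza

cell RANK=em, KEL=pa, POLE=zo, NUM=mi:
underlying: ov-akelod-dag-zok-z
1. g -> k, v -> f, z -> s / _ #: fires at position(s) 15: ovakeloddagzoks
2. e -> o, i -> u / B C0 _: fires at position(s) 5: ovakoloddagzoks
surface: ovakoloddagzoks

cell RANK=em, KEL=pa, POLE=du, NUM=so:
underlying: ov-akelod-to-zok-za
1. g -> k, v -> f, z -> s / _ #: no change
2. e -> o, i -> u / B C0 _: fires at position(s) 5: ovakolodtozokza
surface: ovakolodtozokza

cell RANK=gu, KEL=pa, POLE=zo, NUM=ki:
underlying: l-akelod-dag-gop
1. g -> k, v -> f, z -> s / _ #: no change
2. e -> o, i -> u / B C0 _: fires at position(s) 4: lakoloddaggop
surface: lakoloddaggop
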